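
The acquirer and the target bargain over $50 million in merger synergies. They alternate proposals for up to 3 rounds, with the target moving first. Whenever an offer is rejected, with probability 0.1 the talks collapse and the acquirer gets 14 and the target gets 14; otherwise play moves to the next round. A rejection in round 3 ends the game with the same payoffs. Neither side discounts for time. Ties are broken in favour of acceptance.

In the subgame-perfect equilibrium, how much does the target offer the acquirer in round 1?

By backward induction:
Round 3 (the target proposes): the acquirer gets 14 if talks fail, so the target offers 14 and keeps 36.
Round 2 (the acquirer proposes): rejecting gives the target an expected 0.9 × 36 + 0.1 × 14 = 33.8. The acquirer offers 33.8 and keeps 50 − 33.8 = 16.2.
Round 1 (the target proposes): rejecting gives the acquirer an expected 0.9 × 16.2 + 0.1 × 14 = 15.98; the target offers that and keeps 34.02.

15.98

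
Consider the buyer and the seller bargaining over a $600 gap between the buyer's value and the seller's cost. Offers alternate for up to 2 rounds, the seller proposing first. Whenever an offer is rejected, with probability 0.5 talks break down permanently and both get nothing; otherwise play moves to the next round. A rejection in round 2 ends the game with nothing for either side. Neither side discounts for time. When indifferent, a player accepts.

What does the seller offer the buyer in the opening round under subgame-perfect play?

Round 2 (the buyer proposes): rejection yields 0 for the seller; the buyer offers 0 and keeps 600.
Round 1 (the seller proposes): rejecting gives the buyer an expected 0.5 × 600 = 300; the seller offers that and keeps 300.

300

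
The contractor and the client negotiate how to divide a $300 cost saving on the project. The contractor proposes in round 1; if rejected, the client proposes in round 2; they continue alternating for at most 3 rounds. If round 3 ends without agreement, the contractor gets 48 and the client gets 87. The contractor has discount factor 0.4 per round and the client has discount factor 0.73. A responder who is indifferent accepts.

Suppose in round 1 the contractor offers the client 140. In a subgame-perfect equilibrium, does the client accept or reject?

Reject

Work out the client's continuation value if the offer is rejected.
Round 3 (the contractor proposes): the client gets 87 if talks fail, so the contractor offers 87 and keeps 213.
Round 2 (the client proposes): the contractor can get 213 next round, worth 0.4 × 213 = 85.2 now. The client offers 85.2 and keeps 300 − 85.2 = 214.8.
So by rejecting in round 1, the client gets 214.8 next round, worth 0.73 × 214.8 = 156.804 now.
Offer 140 < 156.804, so the client rejects.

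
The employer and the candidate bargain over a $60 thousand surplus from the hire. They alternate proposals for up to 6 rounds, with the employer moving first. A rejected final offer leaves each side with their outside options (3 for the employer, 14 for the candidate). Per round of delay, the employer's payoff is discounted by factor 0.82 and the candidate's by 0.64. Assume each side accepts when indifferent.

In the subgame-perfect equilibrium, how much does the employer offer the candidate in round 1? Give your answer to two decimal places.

20.59

Round 6 (the candidate proposes): the employer gets 3 if talks fail, so the candidate offers 3 and keeps 57.
Round 5 (the employer proposes): the candidate can get 57 next round, worth 0.64 × 57 = 36.48 now. The employer offers 36.48 and keeps 60 − 36.48 = 23.52.
Round 4 (the candidate proposes): the employer can get 23.52 next round, worth 0.82 × 23.52 = 19.2864 now. The candidate offers 19.2864 and keeps 60 − 19.2864 = 40.7136.
Round 3 (the employer proposes): the candidate can get 40.7136 next round, worth 0.64 × 40.7136 = 26.056704 now; the employer offers that and keeps 33.943296.
Round 2 (the candidate proposes): the employer can get 33.943296 next round, worth 0.82 × 33.943296 = 27.83350272 now, so the candidate offers 27.83350272, keeping 32.16649728.
Round 1 (the employer proposes): the candidate can get 32.16649728 next round, worth 0.64 × 32.16649728 = 20.5865582592 now; the employer offers that and keeps 39.4134417408.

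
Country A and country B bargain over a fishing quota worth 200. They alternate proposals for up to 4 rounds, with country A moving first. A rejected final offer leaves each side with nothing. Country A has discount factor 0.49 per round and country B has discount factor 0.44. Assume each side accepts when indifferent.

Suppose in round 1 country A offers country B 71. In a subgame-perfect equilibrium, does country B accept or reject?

Accept

Work out country B's continuation value if the offer is rejected.
Round 4 (country B proposes): rejection yields 0 for country A; country B offers 0 and keeps 200.
Round 3 (country A proposes): country B can get 200 next round, worth 0.44 × 200 = 88 now, so country A offers 88, keeping 112.
Round 2 (country B proposes): country A can get 112 next round, worth 0.49 × 112 = 54.88 now, so country B offers 54.88, keeping 145.12.
So by rejecting in round 1, country B gets 145.12 next round, worth 0.44 × 145.12 = 63.8528 now.
Offer 71 ≥ 63.8528, so country B accepts.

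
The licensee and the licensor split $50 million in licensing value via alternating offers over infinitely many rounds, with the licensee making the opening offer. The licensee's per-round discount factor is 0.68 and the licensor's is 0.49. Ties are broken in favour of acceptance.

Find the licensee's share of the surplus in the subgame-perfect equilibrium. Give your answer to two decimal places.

38.24

Let x be the licensee's share when the licensee proposes and y be the licensor's share when the licensor proposes.
The licensor accepts iff offered ≥ 0.49·y, so x = 50 − 0.49y. Symmetrically y = 50 − 0.68x.
Substituting: x = 50 − 0.49(50 − 0.68x), giving x(1 − 0.68·0.49) = 50(1 − 0.49).
So x = 50 × 0.51 / 0.6668 ≈ 38.2424, and the licensor receives 50 − x ≈ 11.7576.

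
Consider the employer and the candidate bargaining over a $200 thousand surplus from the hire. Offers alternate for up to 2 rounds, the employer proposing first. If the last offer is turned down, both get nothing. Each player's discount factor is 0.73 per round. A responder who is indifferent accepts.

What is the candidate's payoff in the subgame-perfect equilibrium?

146

Round 2 (the candidate proposes): rejection yields 0 for the employer; the candidate offers 0 and keeps 200.
Round 1 (the employer proposes): the candidate can get 200 next round, worth 0.73 × 200 = 146 now. The employer offers 146 and keeps 200 − 146 = 54.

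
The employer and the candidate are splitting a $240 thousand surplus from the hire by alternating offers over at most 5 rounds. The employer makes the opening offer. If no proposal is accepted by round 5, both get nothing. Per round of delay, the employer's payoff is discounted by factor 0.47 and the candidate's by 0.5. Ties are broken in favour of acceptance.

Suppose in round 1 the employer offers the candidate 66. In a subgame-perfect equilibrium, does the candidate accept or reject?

Round 5 (the employer proposes): rejection yields 0 for the candidate; the employer offers 0 and keeps 240.
Round 4 (the candidate proposes): the employer can get 240 next round, worth 0.47 × 240 = 112.8 now; the candidate offers that and keeps 127.2.
Round 3 (the employer proposes): the candidate can get 127.2 next round, worth 0.5 × 127.2 = 63.6 now, so the employer offers 63.6, keeping 176.4.
Round 2 (the candidate proposes): the employer can get 176.4 next round, worth 0.47 × 176.4 = 82.908 now, so the candidate offers 82.908, keeping 157.092.
So by rejecting in round 1, the candidate gets 157.092 next round, worth 0.5 × 157.092 = 78.546 now.
Offer 66 < 78.546, so the candidate rejects.

Reject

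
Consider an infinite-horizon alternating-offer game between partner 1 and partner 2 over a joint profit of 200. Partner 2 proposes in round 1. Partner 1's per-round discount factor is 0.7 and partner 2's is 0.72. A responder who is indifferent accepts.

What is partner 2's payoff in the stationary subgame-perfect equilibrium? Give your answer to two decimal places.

120.97

In a stationary SPE each proposer offers the other exactly their discounted continuation value.
If partner 2 keeps x when proposing and partner 1 keeps y when proposing, then x = 200 − 0.7y and y = 200 − 0.72x.
Solving: x = 200(1 − 0.7) / (1 − 0.72·0.7) = 60 / 0.496 ≈ 120.9677.
Partner 1 gets 200 − 120.9677 ≈ 79.0323.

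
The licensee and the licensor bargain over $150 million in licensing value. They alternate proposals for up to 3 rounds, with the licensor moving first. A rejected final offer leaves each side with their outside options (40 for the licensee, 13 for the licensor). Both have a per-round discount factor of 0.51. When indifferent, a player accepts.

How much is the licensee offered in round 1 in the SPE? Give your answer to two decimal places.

47.89

Work backward from the last round.
Round 3 (the licensor proposes): the licensee gets 40 if talks fail, so the licensor offers 40 and keeps 110.
Round 2 (the licensee proposes): the licensor can get 110 next round, worth 0.51 × 110 = 56.1 now. The licensee offers 56.1 and keeps 150 − 56.1 = 93.9.
Round 1 (the licensor proposes): the licensee can get 93.9 next round, worth 0.51 × 93.9 = 47.889 now, so the licensor offers 47.889, keeping 102.111.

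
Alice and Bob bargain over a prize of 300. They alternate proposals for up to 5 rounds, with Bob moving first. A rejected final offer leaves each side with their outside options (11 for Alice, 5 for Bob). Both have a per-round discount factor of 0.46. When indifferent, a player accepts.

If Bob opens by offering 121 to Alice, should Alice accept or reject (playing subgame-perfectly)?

Round 5 (Bob proposes): Alice gets 11 if talks fail, so Bob offers 11 and keeps 289.
Round 4 (Alice proposes): Bob can get 289 next round, worth 0.46 × 289 = 132.94 now, so Alice offers 132.94, keeping 167.06.
Round 3 (Bob proposes): Alice can get 167.06 next round, worth 0.46 × 167.06 = 76.8476 now. Bob offers 76.8476 and keeps 300 − 76.8476 = 223.1524.
Round 2 (Alice proposes): Bob can get 223.1524 next round, worth 0.46 × 223.1524 = 102.650104 now, so Alice offers 102.650104, keeping 197.349896.
So by rejecting in round 1, Alice gets 197.349896 next round, worth 0.46 × 197.349896 = 90.78095216 now.
Offer 121 ≥ 90.78095216, so Alice accepts.

Accept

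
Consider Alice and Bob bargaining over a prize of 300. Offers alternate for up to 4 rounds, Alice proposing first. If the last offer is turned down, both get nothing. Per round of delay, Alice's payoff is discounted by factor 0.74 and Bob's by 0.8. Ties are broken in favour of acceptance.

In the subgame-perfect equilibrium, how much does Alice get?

95.52

Solve by backward induction from round 4.
Round 4 (Bob proposes): Alice will accept anything ≥ 0, so Bob offers 0 and keeps 300.
Round 3 (Alice proposes): Bob can get 300 next round, worth 0.8 × 300 = 240 now, so Alice offers 240, keeping 60.
Round 2 (Bob proposes): Alice can get 60 next round, worth 0.74 × 60 = 44.4 now; Bob offers that and keeps 255.6.
Round 1 (Alice proposes): Bob can get 255.6 next round, worth 0.8 × 255.6 = 204.48 now. Alice offers 204.48 and keeps 300 − 204.48 = 95.52.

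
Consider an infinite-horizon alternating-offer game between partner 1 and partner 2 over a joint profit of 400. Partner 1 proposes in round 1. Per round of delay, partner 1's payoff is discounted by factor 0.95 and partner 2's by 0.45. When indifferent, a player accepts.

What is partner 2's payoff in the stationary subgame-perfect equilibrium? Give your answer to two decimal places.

15.72

When partner 1 proposes, partner 2 accepts any offer worth at least 0.45 times what partner 2 would get by proposing next round; and vice versa.
This gives x = 400 − 0.45y and y = 400 − 0.95x, where x and y are each side's share when it proposes.
Hence (1 − 0.45·0.95)x = 400(1 − 0.45), i.e. 0.5725·x = 220.
x ≈ 384.2795; partner 2's share is 400 − x ≈ 15.7205.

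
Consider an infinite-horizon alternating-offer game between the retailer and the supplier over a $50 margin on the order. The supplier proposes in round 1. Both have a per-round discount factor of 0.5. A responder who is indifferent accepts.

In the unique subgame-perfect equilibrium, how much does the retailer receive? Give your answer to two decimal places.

Let x be the supplier's share when the supplier proposes and y be the retailer's share when the retailer proposes.
The retailer accepts iff offered ≥ 0.5·y, so x = 50 − 0.5y. Symmetrically y = 50 − 0.5x.
Substituting: x = 50 − 0.5(50 − 0.5x), giving x(1 − 0.5·0.5) = 50(1 − 0.5).
So x = 50 × 0.5 / 0.75 ≈ 33.3333, and the retailer receives 50 − x ≈ 16.6667.

16.67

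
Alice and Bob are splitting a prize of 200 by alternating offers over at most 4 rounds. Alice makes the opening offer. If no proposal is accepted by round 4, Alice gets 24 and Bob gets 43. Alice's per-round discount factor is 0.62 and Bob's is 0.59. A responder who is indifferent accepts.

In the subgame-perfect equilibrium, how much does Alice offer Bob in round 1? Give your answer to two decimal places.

Solve by backward induction from round 4.
Round 4 (Bob proposes): Alice gets 24 if talks fail, so Bob offers 24 and keeps 176.
Round 3 (Alice proposes): Bob can get 176 next round, worth 0.59 × 176 = 103.84 now. Alice offers 103.84 and keeps 200 − 103.84 = 96.16.
Round 2 (Bob proposes): Alice can get 96.16 next round, worth 0.62 × 96.16 = 59.6192 now; Bob offers that and keeps 140.3808.
Round 1 (Alice proposes): Bob can get 140.3808 next round, worth 0.59 × 140.3808 = 82.824672 now. Alice offers 82.824672 and keeps 200 − 82.824672 = 117.175328.

82.82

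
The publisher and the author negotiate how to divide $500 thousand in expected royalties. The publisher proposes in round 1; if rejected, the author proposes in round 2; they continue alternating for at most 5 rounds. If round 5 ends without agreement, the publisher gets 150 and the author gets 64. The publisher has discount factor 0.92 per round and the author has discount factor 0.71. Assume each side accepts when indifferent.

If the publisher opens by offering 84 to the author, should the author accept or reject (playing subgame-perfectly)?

Work out the author's continuation value if the offer is rejected.
Round 5 (the publisher proposes): the author gets 64 if talks fail, so the publisher offers 64 and keeps 436.
Round 4 (the author proposes): the publisher can get 436 next round, worth 0.92 × 436 = 401.12 now, so the author offers 401.12, keeping 98.88.
Round 3 (the publisher proposes): the author can get 98.88 next round, worth 0.71 × 98.88 = 70.2048 now, so the publisher offers 70.2048, keeping 429.7952.
Round 2 (the author proposes): the publisher can get 429.7952 next round, worth 0.92 × 429.7952 = 395.411584 now, so the author offers 395.411584, keeping 104.588416.
So by rejecting in round 1, the author gets 104.588416 next round, worth 0.71 × 104.588416 = 74.25777536 now.
Offer 84 ≥ 74.25777536, so the author accepts.

Accept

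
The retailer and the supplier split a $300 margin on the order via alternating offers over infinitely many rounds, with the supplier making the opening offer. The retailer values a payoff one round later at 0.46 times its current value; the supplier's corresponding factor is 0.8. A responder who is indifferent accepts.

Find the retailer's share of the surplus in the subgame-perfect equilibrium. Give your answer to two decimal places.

When the supplier proposes, the retailer accepts any offer worth at least 0.46 times what the retailer would get by proposing next round; and vice versa.
This gives x = 300 − 0.46y and y = 300 − 0.8x, where x and y are each side's share when it proposes.
Hence (1 − 0.46·0.8)x = 300(1 − 0.46), i.e. 0.632·x = 162.
x ≈ 256.3291; the retailer's share is 300 − x ≈ 43.6709.

43.67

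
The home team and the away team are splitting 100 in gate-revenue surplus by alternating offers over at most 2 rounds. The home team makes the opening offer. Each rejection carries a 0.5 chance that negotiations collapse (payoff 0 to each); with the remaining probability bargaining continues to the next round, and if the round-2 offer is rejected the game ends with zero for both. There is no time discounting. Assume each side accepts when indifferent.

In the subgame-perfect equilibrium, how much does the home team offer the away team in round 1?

By backward induction:
Round 2 (the away team proposes): rejection yields 0 for the home team; the away team offers 0 and keeps 100.
Round 1 (the home team proposes): rejecting gives the away team an expected 0.5 × 100 = 50; the home team offers that and keeps 50.

50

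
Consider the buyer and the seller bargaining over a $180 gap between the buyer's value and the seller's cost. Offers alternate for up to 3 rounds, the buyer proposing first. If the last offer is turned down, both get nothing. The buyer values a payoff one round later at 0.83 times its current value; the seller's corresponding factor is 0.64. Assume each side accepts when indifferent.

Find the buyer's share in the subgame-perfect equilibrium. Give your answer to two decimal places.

160.42

Round 3 (the buyer proposes): the seller will accept anything ≥ 0, so the buyer offers 0 and keeps 180.
Round 2 (the seller proposes): the buyer can get 180 next round, worth 0.83 × 180 = 149.4 now; the seller offers that and keeps 30.6.
Round 1 (the buyer proposes): the seller can get 30.6 next round, worth 0.64 × 30.6 = 19.584 now; the buyer offers that and keeps 160.416.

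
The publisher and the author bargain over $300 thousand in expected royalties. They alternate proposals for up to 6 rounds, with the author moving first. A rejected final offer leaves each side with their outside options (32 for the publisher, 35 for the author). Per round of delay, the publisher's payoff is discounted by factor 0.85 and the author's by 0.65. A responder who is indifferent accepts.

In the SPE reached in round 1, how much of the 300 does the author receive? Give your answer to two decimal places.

Work backward from the last round.
Round 6 (the publisher proposes): the author gets 35 if talks fail, so the publisher offers 35 and keeps 265.
Round 5 (the author proposes): the publisher can get 265 next round, worth 0.85 × 265 = 225.25 now; the author offers that and keeps 74.75.
Round 4 (the publisher proposes): the author can get 74.75 next round, worth 0.65 × 74.75 = 48.5875 now. The publisher offers 48.5875 and keeps 300 − 48.5875 = 251.4125.
Round 3 (the author proposes): the publisher can get 251.4125 next round, worth 0.85 × 251.4125 = 213.700625 now; the author offers that and keeps 86.299375.
Round 2 (the publisher proposes): the author can get 86.299375 next round, worth 0.65 × 86.299375 = 56.09459375 now; the publisher offers that and keeps 243.90540625.
Round 1 (the author proposes): the publisher can get 243.90540625 next round, worth 0.85 × 243.90540625 = 207.3195953125 now. The author offers 207.3195953125 and keeps 300 − 207.3195953125 = 92.6804046875.

92.68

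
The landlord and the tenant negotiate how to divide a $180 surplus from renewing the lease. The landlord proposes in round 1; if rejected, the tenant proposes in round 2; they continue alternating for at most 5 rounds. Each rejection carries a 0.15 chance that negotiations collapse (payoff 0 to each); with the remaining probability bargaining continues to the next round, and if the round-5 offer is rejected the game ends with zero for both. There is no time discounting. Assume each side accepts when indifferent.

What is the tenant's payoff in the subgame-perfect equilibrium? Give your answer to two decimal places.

39.53

Round 5 (the landlord proposes): the tenant will accept anything ≥ 0, so the landlord offers 0 and keeps 180.
Round 4 (the tenant proposes): rejecting gives the landlord an expected 0.85 × 180 = 153; the tenant offers that and keeps 27.
Round 3 (the landlord proposes): rejecting gives the tenant an expected 0.85 × 27 = 22.95, so the landlord offers 22.95, keeping 157.05.
Round 2 (the tenant proposes): rejecting gives the landlord an expected 0.85 × 157.05 = 133.4925; the tenant offers that and keeps 46.5075.
Round 1 (the landlord proposes): rejecting gives the tenant an expected 0.85 × 46.5075 = 39.531375; the landlord offers that and keeps 140.468625.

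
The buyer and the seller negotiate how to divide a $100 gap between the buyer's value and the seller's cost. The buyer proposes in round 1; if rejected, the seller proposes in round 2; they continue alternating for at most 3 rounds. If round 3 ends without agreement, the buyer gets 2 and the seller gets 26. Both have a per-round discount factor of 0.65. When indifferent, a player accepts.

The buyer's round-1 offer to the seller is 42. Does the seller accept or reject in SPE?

Accept

Round 3 (the buyer proposes): the seller gets 26 if talks fail, so the buyer offers 26 and keeps 74.
Round 2 (the seller proposes): the buyer can get 74 next round, worth 0.65 × 74 = 48.1 now, so the seller offers 48.1, keeping 51.9.
So by rejecting in round 1, the seller gets 51.9 next round, worth 0.65 × 51.9 = 33.735 now.
Offer 42 ≥ 33.735, so the seller accepts.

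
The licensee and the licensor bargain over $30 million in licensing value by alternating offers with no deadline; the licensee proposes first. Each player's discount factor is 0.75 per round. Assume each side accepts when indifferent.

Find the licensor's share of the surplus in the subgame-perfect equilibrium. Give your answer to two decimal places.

When the licensee proposes, the licensor accepts any offer worth at least 0.75 times what the licensor would get by proposing next round; and vice versa.
This gives x = 30 − 0.75y and y = 30 − 0.75x, where x and y are each side's share when it proposes.
Hence (1 − 0.75·0.75)x = 30(1 − 0.75), i.e. 0.4375·x = 7.5.
x ≈ 17.1429; the licensor's share is 30 − x ≈ 12.8571.

12.86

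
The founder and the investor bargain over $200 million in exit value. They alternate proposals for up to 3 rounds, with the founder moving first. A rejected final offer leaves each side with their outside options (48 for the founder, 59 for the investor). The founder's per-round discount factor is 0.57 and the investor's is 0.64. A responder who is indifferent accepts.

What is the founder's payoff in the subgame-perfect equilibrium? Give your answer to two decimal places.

Solve by backward induction from round 3.
Round 3 (the founder proposes): the investor gets 59 if talks fail, so the founder offers 59 and keeps 141.
Round 2 (the investor proposes): the founder can get 141 next round, worth 0.57 × 141 = 80.37 now, so the investor offers 80.37, keeping 119.63.
Round 1 (the founder proposes): the investor can get 119.63 next round, worth 0.64 × 119.63 = 76.5632 now, so the founder offers 76.5632, keeping 123.4368.

123.44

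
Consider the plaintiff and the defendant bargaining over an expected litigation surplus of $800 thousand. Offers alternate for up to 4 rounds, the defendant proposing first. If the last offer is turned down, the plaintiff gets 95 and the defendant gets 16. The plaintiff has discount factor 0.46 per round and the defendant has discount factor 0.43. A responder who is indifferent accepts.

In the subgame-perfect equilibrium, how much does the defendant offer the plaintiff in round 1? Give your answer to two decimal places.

281.09

Round 4 (the plaintiff proposes): the defendant gets 16 if talks fail, so the plaintiff offers 16 and keeps 784.
Round 3 (the defendant proposes): the plaintiff can get 784 next round, worth 0.46 × 784 = 360.64 now; the defendant offers that and keeps 439.36.
Round 2 (the plaintiff proposes): the defendant can get 439.36 next round, worth 0.43 × 439.36 = 188.9248 now; the plaintiff offers that and keeps 611.0752.
Round 1 (the defendant proposes): the plaintiff can get 611.0752 next round, worth 0.46 × 611.0752 = 281.094592 now; the defendant offers that and keeps 518.905408.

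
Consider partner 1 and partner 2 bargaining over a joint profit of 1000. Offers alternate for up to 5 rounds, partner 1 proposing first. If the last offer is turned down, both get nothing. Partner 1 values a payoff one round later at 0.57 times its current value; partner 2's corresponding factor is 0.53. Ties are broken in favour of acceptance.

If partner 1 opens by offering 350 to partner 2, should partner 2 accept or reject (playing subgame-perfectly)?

Round 5 (partner 1 proposes): partner 2 will accept anything ≥ 0, so partner 1 offers 0 and keeps 1000.
Round 4 (partner 2 proposes): partner 1 can get 1000 next round, worth 0.57 × 1000 = 570 now, so partner 2 offers 570, keeping 430.
Round 3 (partner 1 proposes): partner 2 can get 430 next round, worth 0.53 × 430 = 227.9 now; partner 1 offers that and keeps 772.1.
Round 2 (partner 2 proposes): partner 1 can get 772.1 next round, worth 0.57 × 772.1 = 440.097 now; partner 2 offers that and keeps 559.903.
So by rejecting in round 1, partner 2 gets 559.903 next round, worth 0.53 × 559.903 = 296.74859 now.
Offer 350 ≥ 296.74859, so partner 2 accepts.

Accept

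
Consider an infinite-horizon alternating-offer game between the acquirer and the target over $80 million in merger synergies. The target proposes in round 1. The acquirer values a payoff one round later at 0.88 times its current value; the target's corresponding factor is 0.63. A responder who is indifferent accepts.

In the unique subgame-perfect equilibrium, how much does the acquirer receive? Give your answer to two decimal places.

In a stationary SPE each proposer offers the other exactly their discounted continuation value.
If the target keeps x when proposing and the acquirer keeps y when proposing, then x = 80 − 0.88y and y = 80 − 0.63x.
Solving: x = 80(1 − 0.88) / (1 − 0.63·0.88) = 9.6 / 0.4456 ≈ 21.5440.
The acquirer gets 80 − 21.5440 ≈ 58.4560.

58.46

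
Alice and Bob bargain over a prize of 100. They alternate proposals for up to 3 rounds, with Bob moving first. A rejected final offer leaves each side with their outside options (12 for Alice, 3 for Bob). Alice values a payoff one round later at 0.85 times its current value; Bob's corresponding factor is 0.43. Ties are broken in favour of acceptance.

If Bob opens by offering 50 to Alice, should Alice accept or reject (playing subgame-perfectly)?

Round 3 (Bob proposes): Alice gets 12 if talks fail, so Bob offers 12 and keeps 88.
Round 2 (Alice proposes): Bob can get 88 next round, worth 0.43 × 88 = 37.84 now. Alice offers 37.84 and keeps 100 − 37.84 = 62.16.
So by rejecting in round 1, Alice gets 62.16 next round, worth 0.85 × 62.16 = 52.836 now.
Offer 50 < 52.836, so Alice rejects.

Reject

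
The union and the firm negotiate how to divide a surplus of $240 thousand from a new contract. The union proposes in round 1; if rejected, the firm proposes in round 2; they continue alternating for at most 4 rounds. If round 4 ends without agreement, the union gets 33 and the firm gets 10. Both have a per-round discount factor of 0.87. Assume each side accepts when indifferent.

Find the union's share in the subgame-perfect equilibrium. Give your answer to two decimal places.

76.55

Round 4 (the firm proposes): the union gets 33 if talks fail, so the firm offers 33 and keeps 207.
Round 3 (the union proposes): the firm can get 207 next round, worth 0.87 × 207 = 180.09 now, so the union offers 180.09, keeping 59.91.
Round 2 (the firm proposes): the union can get 59.91 next round, worth 0.87 × 59.91 = 52.1217 now, so the firm offers 52.1217, keeping 187.8783.
Round 1 (the union proposes): the firm can get 187.8783 next round, worth 0.87 × 187.8783 = 163.454121 now; the union offers that and keeps 76.545879.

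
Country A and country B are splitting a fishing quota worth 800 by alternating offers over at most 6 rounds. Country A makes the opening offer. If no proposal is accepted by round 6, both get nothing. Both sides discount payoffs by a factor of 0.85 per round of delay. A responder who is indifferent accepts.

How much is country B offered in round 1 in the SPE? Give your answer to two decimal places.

Round 6 (country B proposes): country A will accept anything ≥ 0, so country B offers 0 and keeps 800.
Round 5 (country A proposes): country B can get 800 next round, worth 0.85 × 800 = 680 now, so country A offers 680, keeping 120.
Round 4 (country B proposes): country A can get 120 next round, worth 0.85 × 120 = 102 now; country B offers that and keeps 698.
Round 3 (country A proposes): country B can get 698 next round, worth 0.85 × 698 = 593.3 now; country A offers that and keeps 206.7.
Round 2 (country B proposes): country A can get 206.7 next round, worth 0.85 × 206.7 = 175.695 now. Country B offers 175.695 and keeps 800 − 175.695 = 624.305.
Round 1 (country A proposes): country B can get 624.305 next round, worth 0.85 × 624.305 = 530.65925 now, so country A offers 530.65925, keeping 269.34075.

530.66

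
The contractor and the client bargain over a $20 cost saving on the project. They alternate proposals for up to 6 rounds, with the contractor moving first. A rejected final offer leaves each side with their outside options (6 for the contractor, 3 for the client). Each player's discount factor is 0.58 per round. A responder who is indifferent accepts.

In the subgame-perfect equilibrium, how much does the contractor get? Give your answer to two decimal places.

Work backward from the last round.
Round 6 (the client proposes): the contractor gets 6 if talks fail, so the client offers 6 and keeps 14.
Round 5 (the contractor proposes): the client can get 14 next round, worth 0.58 × 14 = 8.12 now, so the contractor offers 8.12, keeping 11.88.
Round 4 (the client proposes): the contractor can get 11.88 next round, worth 0.58 × 11.88 = 6.8904 now. The client offers 6.8904 and keeps 20 − 6.8904 = 13.1096.
Round 3 (the contractor proposes): the client can get 13.1096 next round, worth 0.58 × 13.1096 = 7.603568 now; the contractor offers that and keeps 12.396432.
Round 2 (the client proposes): the contractor can get 12.396432 next round, worth 0.58 × 12.396432 = 7.18993056 now, so the client offers 7.18993056, keeping 12.81006944.
Round 1 (the contractor proposes): the client can get 12.81006944 next round, worth 0.58 × 12.81006944 = 7.4298402752 now; the contractor offers that and keeps 12.5701597248.

12.57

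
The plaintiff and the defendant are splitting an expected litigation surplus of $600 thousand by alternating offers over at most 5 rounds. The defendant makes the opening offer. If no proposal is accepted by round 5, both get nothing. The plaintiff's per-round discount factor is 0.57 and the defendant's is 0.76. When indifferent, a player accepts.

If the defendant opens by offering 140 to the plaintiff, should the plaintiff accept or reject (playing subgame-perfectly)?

Work out the plaintiff's continuation value if the offer is rejected.
Round 5 (the defendant proposes): rejection yields 0 for the plaintiff; the defendant offers 0 and keeps 600.
Round 4 (the plaintiff proposes): the defendant can get 600 next round, worth 0.76 × 600 = 456 now; the plaintiff offers that and keeps 144.
Round 3 (the defendant proposes): the plaintiff can get 144 next round, worth 0.57 × 144 = 82.08 now, so the defendant offers 82.08, keeping 517.92.
Round 2 (the plaintiff proposes): the defendant can get 517.92 next round, worth 0.76 × 517.92 = 393.6192 now. The plaintiff offers 393.6192 and keeps 600 − 393.6192 = 206.3808.
So by rejecting in round 1, the plaintiff gets 206.3808 next round, worth 0.57 × 206.3808 = 117.637056 now.
Offer 140 ≥ 117.637056, so the plaintiff accepts.

Accept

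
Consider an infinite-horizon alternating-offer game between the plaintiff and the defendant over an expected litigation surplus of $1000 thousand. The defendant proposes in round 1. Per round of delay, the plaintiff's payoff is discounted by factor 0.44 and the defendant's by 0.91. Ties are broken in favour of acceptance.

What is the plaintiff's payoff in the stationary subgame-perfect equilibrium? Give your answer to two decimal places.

66.04

Let x be the defendant's share when the defendant proposes and y be the plaintiff's share when the plaintiff proposes.
The plaintiff accepts iff offered ≥ 0.44·y, so x = 1000 − 0.44y. Symmetrically y = 1000 − 0.91x.
Substituting: x = 1000 − 0.44(1000 − 0.91x), giving x(1 − 0.91·0.44) = 1000(1 − 0.44).
So x = 1000 × 0.56 / 0.5996 ≈ 933.9560, and the plaintiff receives 1000 − x ≈ 66.0440.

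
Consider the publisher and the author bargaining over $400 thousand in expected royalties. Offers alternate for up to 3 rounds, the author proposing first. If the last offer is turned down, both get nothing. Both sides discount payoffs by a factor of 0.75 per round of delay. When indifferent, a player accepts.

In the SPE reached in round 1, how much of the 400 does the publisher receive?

75

Round 3 (the author proposes): rejection yields 0 for the publisher; the author offers 0 and keeps 400.
Round 2 (the publisher proposes): the author can get 400 next round, worth 0.75 × 400 = 300 now; the publisher offers that and keeps 100.
Round 1 (the author proposes): the publisher can get 100 next round, worth 0.75 × 100 = 75 now. The author offers 75 and keeps 400 − 75 = 325.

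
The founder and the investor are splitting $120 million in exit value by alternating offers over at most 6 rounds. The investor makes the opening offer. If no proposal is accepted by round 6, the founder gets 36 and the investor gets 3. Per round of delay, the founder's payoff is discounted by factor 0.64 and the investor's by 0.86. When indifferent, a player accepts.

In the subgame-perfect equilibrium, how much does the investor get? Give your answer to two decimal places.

80.65

Round 6 (the founder proposes): the investor gets 3 if talks fail, so the founder offers 3 and keeps 117.
Round 5 (the investor proposes): the founder can get 117 next round, worth 0.64 × 117 = 74.88 now, so the investor offers 74.88, keeping 45.12.
Round 4 (the founder proposes): the investor can get 45.12 next round, worth 0.86 × 45.12 = 38.8032 now; the founder offers that and keeps 81.1968.
Round 3 (the investor proposes): the founder can get 81.1968 next round, worth 0.64 × 81.1968 = 51.965952 now. The investor offers 51.965952 and keeps 120 − 51.965952 = 68.034048.
Round 2 (the founder proposes): the investor can get 68.034048 next round, worth 0.86 × 68.034048 = 58.50928128 now. The founder offers 58.50928128 and keeps 120 − 58.50928128 = 61.49071872.
Round 1 (the investor proposes): the founder can get 61.49071872 next round, worth 0.64 × 61.49071872 = 39.3540599808 now, so the investor offers 39.3540599808, keeping 80.6459400192.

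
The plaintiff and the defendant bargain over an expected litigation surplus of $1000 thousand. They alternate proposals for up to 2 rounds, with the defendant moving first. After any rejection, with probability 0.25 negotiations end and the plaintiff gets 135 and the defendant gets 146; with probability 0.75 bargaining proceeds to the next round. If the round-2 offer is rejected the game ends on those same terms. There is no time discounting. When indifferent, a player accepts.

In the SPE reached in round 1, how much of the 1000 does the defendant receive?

By backward induction:
Round 2 (the plaintiff proposes): the defendant gets 146 if talks fail, so the plaintiff offers 146 and keeps 854.
Round 1 (the defendant proposes): rejecting gives the plaintiff an expected 0.75 × 854 + 0.25 × 135 = 674.25; the defendant offers that and keeps 325.75.

325.75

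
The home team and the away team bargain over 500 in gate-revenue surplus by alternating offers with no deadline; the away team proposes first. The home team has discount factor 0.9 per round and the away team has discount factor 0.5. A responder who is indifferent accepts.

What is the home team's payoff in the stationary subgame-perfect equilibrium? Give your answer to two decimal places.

Let x be the away team's share when the away team proposes and y be the home team's share when the home team proposes.
The home team accepts iff offered ≥ 0.9·y, so x = 500 − 0.9y. Symmetrically y = 500 − 0.5x.
Substituting: x = 500 − 0.9(500 − 0.5x), giving x(1 − 0.5·0.9) = 500(1 − 0.9).
So x = 500 × 0.1 / 0.55 ≈ 90.9091, and the home team receives 500 − x ≈ 409.0909.

409.09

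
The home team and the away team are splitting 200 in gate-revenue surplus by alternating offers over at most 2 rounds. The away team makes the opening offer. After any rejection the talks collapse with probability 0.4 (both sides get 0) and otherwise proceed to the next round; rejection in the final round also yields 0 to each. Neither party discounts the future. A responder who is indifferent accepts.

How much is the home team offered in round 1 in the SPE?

120

By backward induction:
Round 2 (the home team proposes): rejection yields 0 for the away team; the home team offers 0 and keeps 200.
Round 1 (the away team proposes): rejecting gives the home team an expected 0.6 × 200 = 120, so the away team offers 120, keeping 80.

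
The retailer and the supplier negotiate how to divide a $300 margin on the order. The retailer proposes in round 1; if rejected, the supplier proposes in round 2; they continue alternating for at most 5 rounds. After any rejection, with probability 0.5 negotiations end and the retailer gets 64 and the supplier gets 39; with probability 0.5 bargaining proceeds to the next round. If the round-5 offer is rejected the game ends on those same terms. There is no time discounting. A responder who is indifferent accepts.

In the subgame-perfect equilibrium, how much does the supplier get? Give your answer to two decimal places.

Round 5 (the retailer proposes): the supplier gets 39 if talks fail, so the retailer offers 39 and keeps 261.
Round 4 (the supplier proposes): rejecting gives the retailer an expected 0.5 × 261 + 0.5 × 64 = 162.5, so the supplier offers 162.5, keeping 137.5.
Round 3 (the retailer proposes): rejecting gives the supplier an expected 0.5 × 137.5 + 0.5 × 39 = 88.25, so the retailer offers 88.25, keeping 211.75.
Round 2 (the supplier proposes): rejecting gives the retailer an expected 0.5 × 211.75 + 0.5 × 64 = 137.875; the supplier offers that and keeps 162.125.
Round 1 (the retailer proposes): rejecting gives the supplier an expected 0.5 × 162.125 + 0.5 × 39 = 100.5625; the retailer offers that and keeps 199.4375.

100.56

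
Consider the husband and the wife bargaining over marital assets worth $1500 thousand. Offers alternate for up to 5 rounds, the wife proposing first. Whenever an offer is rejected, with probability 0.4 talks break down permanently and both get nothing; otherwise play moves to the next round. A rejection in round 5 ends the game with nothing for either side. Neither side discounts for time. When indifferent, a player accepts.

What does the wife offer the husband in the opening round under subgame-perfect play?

Round 5 (the wife proposes): the husband will accept anything ≥ 0, so the wife offers 0 and keeps 1500.
Round 4 (the husband proposes): rejecting gives the wife an expected 0.6 × 1500 = 900; the husband offers that and keeps 600.
Round 3 (the wife proposes): rejecting gives the husband an expected 0.6 × 600 = 360; the wife offers that and keeps 1140.
Round 2 (the husband proposes): rejecting gives the wife an expected 0.6 × 1140 = 684. The husband offers 684 and keeps 1500 − 684 = 816.
Round 1 (the wife proposes): rejecting gives the husband an expected 0.6 × 816 = 489.6, so the wife offers 489.6, keeping 1010.4.

489.6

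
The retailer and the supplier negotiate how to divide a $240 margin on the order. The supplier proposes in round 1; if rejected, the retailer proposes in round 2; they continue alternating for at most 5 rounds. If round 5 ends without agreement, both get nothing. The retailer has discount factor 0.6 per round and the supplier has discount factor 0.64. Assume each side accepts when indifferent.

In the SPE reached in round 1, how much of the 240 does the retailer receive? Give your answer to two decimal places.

71.75

Round 5 (the supplier proposes): rejection yields 0 for the retailer; the supplier offers 0 and keeps 240.
Round 4 (the retailer proposes): the supplier can get 240 next round, worth 0.64 × 240 = 153.6 now. The retailer offers 153.6 and keeps 240 − 153.6 = 86.4.
Round 3 (the supplier proposes): the retailer can get 86.4 next round, worth 0.6 × 86.4 = 51.84 now. The supplier offers 51.84 and keeps 240 − 51.84 = 188.16.
Round 2 (the retailer proposes): the supplier can get 188.16 next round, worth 0.64 × 188.16 = 120.4224 now; the retailer offers that and keeps 119.5776.
Round 1 (the supplier proposes): the retailer can get 119.5776 next round, worth 0.6 × 119.5776 = 71.74656 now. The supplier offers 71.74656 and keeps 240 − 71.74656 = 168.25344.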